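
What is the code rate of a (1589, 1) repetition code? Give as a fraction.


Rate = k/n = 1/1589

1/1589


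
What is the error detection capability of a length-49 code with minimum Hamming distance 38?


Detection capability = d_min - 1 = 38 - 1 = 37

37 errors


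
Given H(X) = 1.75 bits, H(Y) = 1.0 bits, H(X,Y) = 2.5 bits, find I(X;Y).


I(X;Y) = H(X) + H(Y) - H(X,Y) = 1.75 + 1.0 - 2.5 = 0.25

0.25 bits


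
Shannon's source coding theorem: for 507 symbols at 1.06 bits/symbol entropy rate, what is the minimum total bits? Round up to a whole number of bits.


Minimum bits >= n * H = 507 * 1.06 = 537.42, rounded up to a whole number of bits = 538

538 bits


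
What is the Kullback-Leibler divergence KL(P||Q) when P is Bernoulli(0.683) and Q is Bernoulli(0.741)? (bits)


KL = p*log2(p/q) + (1-p)*log2((1-p)/(1-q)) = 0.683*log2(0.683/0.741) + 0.317*log2(0.317/0.259) = 0.0121

0.0121 bits


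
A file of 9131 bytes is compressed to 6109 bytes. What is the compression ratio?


Ratio = original / compressed = 9131 / 6109 = 1.4947

1.4947


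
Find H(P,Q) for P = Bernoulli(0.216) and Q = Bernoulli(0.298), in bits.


H(P,Q) = -p*log2(q) - (1-p)*log2(1-q). -0.216*log2(0.298) = 0.377269; -0.784*log2(0.702) = 0.400198. H(P,Q) = 0.377269 + 0.400198 = 0.7775

0.7775 bits


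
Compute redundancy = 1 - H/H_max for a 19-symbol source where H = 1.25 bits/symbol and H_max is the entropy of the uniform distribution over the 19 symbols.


H_max = log2(K) = log2(19) = 4.2479 bits/symbol. Redundancy = 1 - H/H_max = 1 - 1.25/4.2479 = 1 - 0.2943 = 0.7057

0.7057


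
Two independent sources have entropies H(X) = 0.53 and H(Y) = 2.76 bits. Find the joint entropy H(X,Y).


For independent variables, H(X,Y) = H(X) + H(Y) = 0.53 + 2.76 = 3.29

3.29 bits


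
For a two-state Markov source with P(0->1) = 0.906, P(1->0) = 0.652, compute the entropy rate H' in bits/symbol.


Stationary distribution: pi_0 = p10/(p01+p10) = 0.4185, pi_1 = 0.5815. Entropy rate H' = pi_0*H(p01) + pi_1*H(p10) = 0.4185*0.4497 + 0.5815*0.9323 = 0.7303

0.7303 bits/symbol


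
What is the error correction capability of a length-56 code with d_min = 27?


Correction capability = floor((d-1)/2) = floor((27-1)/2) = 13

13 errors


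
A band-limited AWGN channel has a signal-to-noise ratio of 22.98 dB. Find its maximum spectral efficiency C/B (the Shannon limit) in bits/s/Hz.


SNR_linear = 10^(22.98/10) = 198.6095; C/B = log2(1 + SNR_linear) = log2(1 + 198.6095) = 7.641

7.641 bits/s/Hz


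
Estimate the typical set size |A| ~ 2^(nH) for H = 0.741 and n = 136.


log2|A_typical| = nH = 136 * 0.741 = 100.776, so |A_typical| ~ 2^100.776 = 2.171e+30

2.171e+30


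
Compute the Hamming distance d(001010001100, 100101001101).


Count differing positions: ^ . ^ ^ ^ ^ . . . . . ^ = 6 differences

6


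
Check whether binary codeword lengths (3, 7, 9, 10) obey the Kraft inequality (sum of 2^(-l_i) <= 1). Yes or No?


Kraft sum = sum(2^(-l_i)) = 0.1357, need <= 1. Result: satisfied (a binary prefix-free code with these lengths exists)

Yes


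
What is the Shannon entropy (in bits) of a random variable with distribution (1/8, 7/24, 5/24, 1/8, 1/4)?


H = -sum(p_i * log2(p_i)). Terms: -(1/8)*log2(1/8) = 0.375000; -(7/24)*log2(7/24) = 0.518469; -(5/24)*log2(5/24) = 0.471466; -(1/8)*log2(1/8) = 0.375000; -(1/4)*log2(1/4) = 0.500000. H = 0.375000 + 0.518469 + 0.471466 + 0.375000 + 0.500000 = 2.2399

2.2399 bits


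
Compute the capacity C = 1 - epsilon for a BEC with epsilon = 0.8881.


C = 1 - epsilon = 1 - 0.8881 = 0.1119

0.1119 bits


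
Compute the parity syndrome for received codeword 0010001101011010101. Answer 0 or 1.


Syndrome = XOR of all bits = 0 XOR 0 XOR 1 XOR 0 XOR 0 XOR 0 XOR 1 XOR 1 XOR 0 XOR 1 XOR 0 XOR 1 XOR 1 XOR 0 XOR 1 XOR 0 XOR 1 XOR 0 XOR 1 = 1

1


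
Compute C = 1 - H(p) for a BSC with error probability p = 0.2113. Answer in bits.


H(p) = -p*log2(p) - (1-p)*log2(1-p) = -0.2113*log2(0.2113) - 0.7887*log2(0.7887) = 0.473869 + 0.270091 = 0.744. C = 1 - H(p) = 1 - 0.744 = 0.256

0.256 bits


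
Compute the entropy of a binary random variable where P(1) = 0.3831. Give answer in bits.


H = -p*log2(p) - (1-p)*log2(1-p). -0.3831*log2(0.3831) = 0.530290; -0.6169*log2(0.6169) = 0.429912. H = 0.530290 + 0.429912 = 0.9602

0.9602 bits


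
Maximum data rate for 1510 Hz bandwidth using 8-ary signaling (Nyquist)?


Rate = 2 * B * log2(M) = 2 * 1510 * 3.0 = 9060.0

9060.0 bps


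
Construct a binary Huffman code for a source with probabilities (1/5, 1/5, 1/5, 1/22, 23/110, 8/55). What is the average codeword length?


Huffman construction (repeatedly merge the two least-probable nodes; each merge adds 1 bit to every symbol beneath it): 1/22 + 8/55 = 21/110; 21/110 + 1/5 = 43/110; 1/5 + 1/5 = 2/5; 23/110 + 43/110 = 3/5; 2/5 + 3/5 = 1. Resulting codeword lengths (in the order the probabilities were given): (3, 2, 2, 4, 2, 4). L_avg = sum(p_i * l_i) = 1/5*3 + 1/5*2 + 1/5*2 + 1/22*4 + 23/110*2 + 8/55*4 = 142/55 = 2.5818

2.5818 bits


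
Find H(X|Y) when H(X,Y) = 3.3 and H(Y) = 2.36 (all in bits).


H(X|Y) = H(X,Y) - H(Y) = 3.3 - 2.36 = 0.94

0.94 bits


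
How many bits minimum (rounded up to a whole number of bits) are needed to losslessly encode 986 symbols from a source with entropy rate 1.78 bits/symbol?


Minimum bits >= n * H = 986 * 1.78 = 1755.08, rounded up to a whole number of bits = 1756

1756 bits


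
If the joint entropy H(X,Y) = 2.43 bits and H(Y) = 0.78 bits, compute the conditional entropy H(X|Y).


H(X|Y) = H(X,Y) - H(Y) = 2.43 - 0.78 = 1.65

1.65 bits


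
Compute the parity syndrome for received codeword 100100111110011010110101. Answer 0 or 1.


Syndrome = XOR of all bits = 1 XOR 0 XOR 0 XOR 1 XOR 0 XOR 0 XOR 1 XOR 1 XOR 1 XOR 1 XOR 1 XOR 0 XOR 0 XOR 1 XOR 1 XOR 0 XOR 1 XOR 0 XOR 1 XOR 1 XOR 0 XOR 1 XOR 0 XOR 1 = 0

0


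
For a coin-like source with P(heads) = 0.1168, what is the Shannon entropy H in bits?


H = -p*log2(p) - (1-p)*log2(1-p). -0.1168*log2(0.1168) = 0.361833; -0.8832*log2(0.8832) = 0.158259. H = 0.361833 + 0.158259 = 0.5201

0.5201 bits


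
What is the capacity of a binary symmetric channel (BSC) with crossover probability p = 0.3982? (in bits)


H(p) = -p*log2(p) - (1-p)*log2(1-p) = -0.3982*log2(0.3982) - 0.6018*log2(0.6018) = 0.528983 + 0.440905 = 0.9699. C = 1 - H(p) = 1 - 0.9699 = 0.0301

0.0301 bits


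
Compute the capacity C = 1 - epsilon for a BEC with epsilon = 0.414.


C = 1 - epsilon = 1 - 0.414 = 0.586

0.586 bits


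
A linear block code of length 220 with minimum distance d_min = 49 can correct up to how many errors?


Correction capability = floor((d-1)/2) = floor((49-1)/2) = 24

24 errors


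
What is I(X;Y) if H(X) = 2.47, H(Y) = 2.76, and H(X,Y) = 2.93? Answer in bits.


I(X;Y) = H(X) + H(Y) - H(X,Y) = 2.47 + 2.76 - 2.93 = 2.3

2.3 bits


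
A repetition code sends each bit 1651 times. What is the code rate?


Rate = k/n = 1/1651

1/1651


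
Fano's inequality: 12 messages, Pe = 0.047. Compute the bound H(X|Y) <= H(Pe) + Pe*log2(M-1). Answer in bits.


H(Pe) = -Pe*log2(Pe) - (1-Pe)*log2(1-Pe) = -0.047*log2(0.047) - 0.953*log2(0.953) = 0.207326 + 0.066188 = 0.2735. Pe*log2(M-1) = 0.047*log2(11) = 0.162593. Bound = H(Pe) + Pe*log2(M-1) = 0.207326 + 0.066188 + 0.162593 = 0.4361

0.4361 bits


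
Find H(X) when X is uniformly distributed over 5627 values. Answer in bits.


H = log2(n) = log2(5627) = 12.4582

12.4582 bits


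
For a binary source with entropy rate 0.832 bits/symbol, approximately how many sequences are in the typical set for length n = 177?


log2|A_typical| = nH = 177 * 0.832 = 147.264, so |A_typical| ~ 2^147.264 = 2.142e+44

2.142e+44


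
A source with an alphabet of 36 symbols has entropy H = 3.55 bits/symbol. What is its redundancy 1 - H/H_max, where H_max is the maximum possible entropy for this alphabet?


H_max = log2(K) = log2(36) = 5.1699 bits/symbol. Redundancy = 1 - H/H_max = 1 - 3.55/5.1699 = 1 - 0.6867 = 0.3133

0.3133


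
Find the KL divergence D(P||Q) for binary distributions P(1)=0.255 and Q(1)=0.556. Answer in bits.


KL = p*log2(p/q) + (1-p)*log2((1-p)/(1-q)) = 0.255*log2(0.255/0.556) + 0.745*log2(0.745/0.444) = 0.2695

0.2695 bits


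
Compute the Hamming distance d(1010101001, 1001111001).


Count differing positions: . . ^ ^ . ^ . . . . = 3 differences

3


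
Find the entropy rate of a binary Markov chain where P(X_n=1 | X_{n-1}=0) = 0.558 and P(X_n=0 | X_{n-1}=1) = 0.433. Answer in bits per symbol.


Stationary distribution: pi_0 = p10/(p01+p10) = 0.4369, pi_1 = 0.5631. Entropy rate H' = pi_0*H(p01) + pi_1*H(p10) = 0.4369*0.9903 + 0.5631*0.987 = 0.9884

0.9884 bits/symbol


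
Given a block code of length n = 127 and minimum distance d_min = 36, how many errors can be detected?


Detection capability = d_min - 1 = 36 - 1 = 35

35 errors


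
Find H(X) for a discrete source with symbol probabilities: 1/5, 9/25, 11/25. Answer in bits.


H = -sum(p_i * log2(p_i)). Terms: -(1/5)*log2(1/5) = 0.464386; -(9/25)*log2(9/25) = 0.530615; -(11/25)*log2(11/25) = 0.521147. H = 0.464386 + 0.530615 + 0.521147 = 1.5161

1.5161 bits


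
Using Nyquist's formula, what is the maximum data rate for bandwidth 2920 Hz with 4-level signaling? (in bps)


Rate = 2 * B * log2(M) = 2 * 2920 * 2.0 = 11680.0

11680.0 bps


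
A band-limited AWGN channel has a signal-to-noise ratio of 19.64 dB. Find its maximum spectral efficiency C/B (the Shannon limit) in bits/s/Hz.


SNR_linear = 10^(19.64/10) = 92.045; C/B = log2(1 + SNR_linear) = log2(1 + 92.045) = 6.5399

6.5399 bits/s/Hz


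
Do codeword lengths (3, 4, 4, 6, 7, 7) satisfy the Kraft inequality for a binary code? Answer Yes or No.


Kraft sum = sum(2^(-l_i)) = 0.2812, need <= 1. Result: satisfied (a binary prefix-free code with these lengths exists)

Yes


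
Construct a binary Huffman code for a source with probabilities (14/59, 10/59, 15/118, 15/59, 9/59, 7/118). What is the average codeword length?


Huffman construction (repeatedly merge the two least-probable nodes; each merge adds 1 bit to every symbol beneath it): 7/118 + 15/118 = 11/59; 9/59 + 10/59 = 19/59; 11/59 + 14/59 = 25/59; 15/59 + 19/59 = 34/59; 25/59 + 34/59 = 1. Resulting codeword lengths (in the order the probabilities were given): (2, 3, 3, 2, 3, 3). L_avg = sum(p_i * l_i) = 14/59*2 + 10/59*3 + 15/118*3 + 15/59*2 + 9/59*3 + 7/118*3 = 148/59 = 2.5085

2.5085 bits


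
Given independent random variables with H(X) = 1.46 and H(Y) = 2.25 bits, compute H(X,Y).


For independent variables, H(X,Y) = H(X) + H(Y) = 1.46 + 2.25 = 3.71

3.71 bits


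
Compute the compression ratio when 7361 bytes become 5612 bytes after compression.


Ratio = original / compressed = 7361 / 5612 = 1.3117

1.3117


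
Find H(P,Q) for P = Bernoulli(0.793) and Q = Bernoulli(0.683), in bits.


H(P,Q) = -p*log2(q) - (1-p)*log2(1-q). -0.793*log2(0.683) = 0.436184; -0.207*log2(0.317) = 0.343091. H(P,Q) = 0.436184 + 0.343091 = 0.7793

0.7793 bits


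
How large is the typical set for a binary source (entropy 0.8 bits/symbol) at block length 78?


log2|A_typical| = nH = 78 * 0.8 = 62.4, so |A_typical| ~ 2^62.4 = 6.085e+18

6.085e+18


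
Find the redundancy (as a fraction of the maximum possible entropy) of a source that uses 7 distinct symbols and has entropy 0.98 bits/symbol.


H_max = log2(K) = log2(7) = 2.8074 bits/symbol. Redundancy = 1 - H/H_max = 1 - 0.98/2.8074 = 1 - 0.3491 = 0.6509

0.6509


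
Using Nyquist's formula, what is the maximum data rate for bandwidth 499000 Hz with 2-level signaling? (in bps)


Rate = 2 * B * log2(M) = 2 * 499000 * 1.0 = 998000.0

998000.0 bps


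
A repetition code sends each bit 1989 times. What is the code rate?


Rate = k/n = 1/1989

1/1989


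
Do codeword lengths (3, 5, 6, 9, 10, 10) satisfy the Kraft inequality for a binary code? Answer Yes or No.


Kraft sum = sum(2^(-l_i)) = 0.1758, need <= 1. Result: satisfied (a binary prefix-free code with these lengths exists)

Yes


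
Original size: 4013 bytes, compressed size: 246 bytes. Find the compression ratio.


Ratio = original / compressed = 4013 / 246 = 16.313

16.313


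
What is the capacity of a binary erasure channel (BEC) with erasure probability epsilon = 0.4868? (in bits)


C = 1 - epsilon = 1 - 0.4868 = 0.5132

0.5132 bits


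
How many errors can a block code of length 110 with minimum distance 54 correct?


Correction capability = floor((d-1)/2) = floor((54-1)/2) = 26

26 errors


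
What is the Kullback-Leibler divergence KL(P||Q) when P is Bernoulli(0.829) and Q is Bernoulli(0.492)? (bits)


KL = p*log2(p/q) + (1-p)*log2((1-p)/(1-q)) = 0.829*log2(0.829/0.492) + 0.171*log2(0.171/0.508) = 0.3554

0.3554 bits


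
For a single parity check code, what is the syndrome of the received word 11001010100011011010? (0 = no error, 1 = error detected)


Syndrome = XOR of all bits = 1 XOR 1 XOR 0 XOR 0 XOR 1 XOR 0 XOR 1 XOR 0 XOR 1 XOR 0 XOR 0 XOR 0 XOR 1 XOR 1 XOR 0 XOR 1 XOR 1 XOR 0 XOR 1 XOR 0 = 0

0


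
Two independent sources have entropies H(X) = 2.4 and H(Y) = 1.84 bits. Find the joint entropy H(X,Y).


For independent variables, H(X,Y) = H(X) + H(Y) = 2.4 + 1.84 = 4.24

4.24 bits


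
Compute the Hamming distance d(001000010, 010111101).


Count differing positions: . ^ ^ ^ ^ ^ ^ ^ ^ = 8 differences

8


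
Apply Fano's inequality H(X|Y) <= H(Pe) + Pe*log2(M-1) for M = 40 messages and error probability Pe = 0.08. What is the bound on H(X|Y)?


H(Pe) = -Pe*log2(Pe) - (1-Pe)*log2(1-Pe) = -0.08*log2(0.08) - 0.92*log2(0.92) = 0.291508 + 0.110671 = 0.4022. Pe*log2(M-1) = 0.08*log2(39) = 0.422832. Bound = H(Pe) + Pe*log2(M-1) = 0.291508 + 0.110671 + 0.422832 = 0.825

0.825 bits


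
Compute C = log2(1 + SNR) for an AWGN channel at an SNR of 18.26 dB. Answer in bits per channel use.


SNR_linear = 10^(18.26/10) = 66.9885; C = log2(1 + SNR_linear) = log2(1 + 66.9885) = 6.0872

6.0872 bits/channel use


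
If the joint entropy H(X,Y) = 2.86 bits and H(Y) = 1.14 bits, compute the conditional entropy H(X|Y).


H(X|Y) = H(X,Y) - H(Y) = 2.86 - 1.14 = 1.72

1.72 bits


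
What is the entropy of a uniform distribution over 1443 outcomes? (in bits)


H = log2(n) = log2(1443) = 10.4949

10.4949 bits


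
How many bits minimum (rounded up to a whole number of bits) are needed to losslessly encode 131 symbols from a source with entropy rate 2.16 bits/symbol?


Minimum bits >= n * H = 131 * 2.16 = 282.96, rounded up to a whole number of bits = 283

283 bits


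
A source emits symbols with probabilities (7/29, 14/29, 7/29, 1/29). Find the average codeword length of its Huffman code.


Huffman construction (repeatedly merge the two least-probable nodes; each merge adds 1 bit to every symbol beneath it): 1/29 + 7/29 = 8/29; 7/29 + 8/29 = 15/29; 14/29 + 15/29 = 1. Resulting codeword lengths (in the order the probabilities were given): (3, 1, 2, 3). L_avg = sum(p_i * l_i) = 7/29*3 + 14/29*1 + 7/29*2 + 1/29*3 = 52/29 = 1.7931

1.7931 bits


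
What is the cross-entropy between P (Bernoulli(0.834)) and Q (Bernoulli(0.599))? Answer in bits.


H(P,Q) = -p*log2(q) - (1-p)*log2(1-q). -0.834*log2(0.599) = 0.616636; -0.166*log2(0.401) = 0.218842. H(P,Q) = 0.616636 + 0.218842 = 0.8355

0.8355 bits


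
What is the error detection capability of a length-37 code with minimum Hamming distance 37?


Detection capability = d_min - 1 = 37 - 1 = 36

36 errors


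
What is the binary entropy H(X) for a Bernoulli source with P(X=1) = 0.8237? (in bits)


H = -p*log2(p) - (1-p)*log2(1-p). -0.8237*log2(0.8237) = 0.230479; -0.1763*log2(0.1763) = 0.441437. H = 0.230479 + 0.441437 = 0.6719

0.6719 bits


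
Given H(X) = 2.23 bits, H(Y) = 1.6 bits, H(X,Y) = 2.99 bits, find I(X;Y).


I(X;Y) = H(X) + H(Y) - H(X,Y) = 2.23 + 1.6 - 2.99 = 0.84

0.84 bits


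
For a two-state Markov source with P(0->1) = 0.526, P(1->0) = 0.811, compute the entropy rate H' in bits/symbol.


Stationary distribution: pi_0 = p10/(p01+p10) = 0.6066, pi_1 = 0.3934. Entropy rate H' = pi_0*H(p01) + pi_1*H(p10) = 0.6066*0.998 + 0.3934*0.6994 = 0.8805

0.8805 bits/symbol


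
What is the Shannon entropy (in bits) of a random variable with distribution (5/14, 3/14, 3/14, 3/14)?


H = -sum(p_i * log2(p_i)). Terms: -(5/14)*log2(5/14) = 0.530510; -(3/14)*log2(3/14) = 0.476227; -(3/14)*log2(3/14) = 0.476227; -(3/14)*log2(3/14) = 0.476227. H = 0.530510 + 0.476227 + 0.476227 + 0.476227 = 1.9592

1.9592 bits


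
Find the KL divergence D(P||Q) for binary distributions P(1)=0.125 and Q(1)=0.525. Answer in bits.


KL = p*log2(p/q) + (1-p)*log2((1-p)/(1-q)) = 0.125*log2(0.125/0.525) + 0.875*log2(0.875/0.475) = 0.5124

0.5124 bits


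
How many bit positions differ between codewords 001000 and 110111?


Count differing positions: ^ ^ ^ ^ ^ ^ = 6 differences

6


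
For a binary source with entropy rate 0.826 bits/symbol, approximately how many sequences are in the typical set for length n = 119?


log2|A_typical| = nH = 119 * 0.826 = 98.294, so |A_typical| ~ 2^98.294 = 3.885e+29

3.885e+29


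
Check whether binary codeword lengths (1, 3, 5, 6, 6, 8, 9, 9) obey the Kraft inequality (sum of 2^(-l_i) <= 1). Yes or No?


Kraft sum = sum(2^(-l_i)) = 0.6953, need <= 1. Result: satisfied (a binary prefix-free code with these lengths exists)

Yes


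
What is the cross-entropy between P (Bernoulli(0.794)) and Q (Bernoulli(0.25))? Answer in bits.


H(P,Q) = -p*log2(q) - (1-p)*log2(1-q). -0.794*log2(0.25) = 1.588000; -0.206*log2(0.75) = 0.085498. H(P,Q) = 1.588000 + 0.085498 = 1.6735

1.6735 bits


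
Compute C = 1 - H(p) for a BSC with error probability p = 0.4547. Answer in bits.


H(p) = -p*log2(p) - (1-p)*log2(1-p) = -0.4547*log2(0.4547) - 0.5453*log2(0.5453) = 0.517000 + 0.477071 = 0.9941. C = 1 - H(p) = 1 - 0.9941 = 0.0059

0.0059 bits


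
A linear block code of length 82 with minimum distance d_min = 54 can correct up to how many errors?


Correction capability = floor((d-1)/2) = floor((54-1)/2) = 26

26 errors


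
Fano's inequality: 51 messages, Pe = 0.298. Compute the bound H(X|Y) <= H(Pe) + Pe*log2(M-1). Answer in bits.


H(Pe) = -Pe*log2(Pe) - (1-Pe)*log2(1-Pe) = -0.298*log2(0.298) - 0.702*log2(0.702) = 0.520491 + 0.358341 = 0.8788. Pe*log2(M-1) = 0.298*log2(50) = 1.681869. Bound = H(Pe) + Pe*log2(M-1) = 0.520491 + 0.358341 + 1.681869 = 2.5607

2.5607 bits


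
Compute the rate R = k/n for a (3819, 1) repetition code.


Rate = k/n = 1/3819

1/3819


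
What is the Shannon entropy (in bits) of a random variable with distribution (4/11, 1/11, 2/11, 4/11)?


H = -sum(p_i * log2(p_i)). Terms: -(4/11)*log2(4/11) = 0.530702; -(1/11)*log2(1/11) = 0.314494; -(2/11)*log2(2/11) = 0.447169; -(4/11)*log2(4/11) = 0.530702. H = 0.530702 + 0.314494 + 0.447169 + 0.530702 = 1.8231

1.8231 bits


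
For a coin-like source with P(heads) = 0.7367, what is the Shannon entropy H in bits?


H = -p*log2(p) - (1-p)*log2(1-p). -0.7367*log2(0.7367) = 0.324775; -0.2633*log2(0.2633) = 0.506911. H = 0.324775 + 0.506911 = 0.8317

0.8317 bits


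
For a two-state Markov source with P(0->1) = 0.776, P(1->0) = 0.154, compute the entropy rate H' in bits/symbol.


Stationary distribution: pi_0 = p10/(p01+p10) = 0.1656, pi_1 = 0.8344. Entropy rate H' = pi_0*H(p01) + pi_1*H(p10) = 0.1656*0.7674 + 0.8344*0.6198 = 0.6442

0.6442 bits/symbol


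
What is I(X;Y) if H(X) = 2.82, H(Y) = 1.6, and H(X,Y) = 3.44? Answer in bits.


I(X;Y) = H(X) + H(Y) - H(X,Y) = 2.82 + 1.6 - 3.44 = 0.98

0.98 bits


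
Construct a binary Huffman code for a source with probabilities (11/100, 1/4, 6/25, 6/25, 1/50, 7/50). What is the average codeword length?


Huffman construction (repeatedly merge the two least-probable nodes; each merge adds 1 bit to every symbol beneath it): 1/50 + 11/100 = 13/100; 13/100 + 7/50 = 27/100; 6/25 + 6/25 = 12/25; 1/4 + 27/100 = 13/25; 12/25 + 13/25 = 1. Resulting codeword lengths (in the order the probabilities were given): (4, 2, 2, 2, 4, 3). L_avg = sum(p_i * l_i) = 11/100*4 + 1/4*2 + 6/25*2 + 6/25*2 + 1/50*4 + 7/50*3 = 12/5 = 2.4

2.4 bits


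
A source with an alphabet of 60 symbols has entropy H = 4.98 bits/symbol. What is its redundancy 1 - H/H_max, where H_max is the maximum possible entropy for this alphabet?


H_max = log2(K) = log2(60) = 5.9069 bits/symbol. Redundancy = 1 - H/H_max = 1 - 4.98/5.9069 = 1 - 0.8431 = 0.1569

0.1569


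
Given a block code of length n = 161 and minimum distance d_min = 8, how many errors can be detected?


Detection capability = d_min - 1 = 8 - 1 = 7

7 errors


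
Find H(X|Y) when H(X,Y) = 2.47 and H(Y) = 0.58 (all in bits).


H(X|Y) = H(X,Y) - H(Y) = 2.47 - 0.58 = 1.89

1.89 bits


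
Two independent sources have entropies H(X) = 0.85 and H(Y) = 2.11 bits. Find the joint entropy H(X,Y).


For independent variables, H(X,Y) = H(X) + H(Y) = 0.85 + 2.11 = 2.96

2.96 bits


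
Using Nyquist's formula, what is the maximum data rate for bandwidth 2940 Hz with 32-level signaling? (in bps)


Rate = 2 * B * log2(M) = 2 * 2940 * 5.0 = 29400.0

29400.0 bps


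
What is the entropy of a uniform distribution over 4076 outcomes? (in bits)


H = log2(n) = log2(4076) = 11.9929

11.9929 bits


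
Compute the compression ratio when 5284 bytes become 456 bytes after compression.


Ratio = original / compressed = 5284 / 456 = 11.5877

11.5877


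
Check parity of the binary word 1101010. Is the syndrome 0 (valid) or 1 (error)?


Syndrome = XOR of all bits = 1 XOR 1 XOR 0 XOR 1 XOR 0 XOR 1 XOR 0 = 0

0


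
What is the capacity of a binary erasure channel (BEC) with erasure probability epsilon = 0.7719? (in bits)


C = 1 - epsilon = 1 - 0.7719 = 0.2281

0.2281 bits


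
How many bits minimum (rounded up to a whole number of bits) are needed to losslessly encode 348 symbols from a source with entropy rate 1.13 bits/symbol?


Minimum bits >= n * H = 348 * 1.13 = 393.24, rounded up to a whole number of bits = 394

394 bits


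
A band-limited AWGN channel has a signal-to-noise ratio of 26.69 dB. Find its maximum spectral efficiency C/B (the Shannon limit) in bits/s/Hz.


SNR_linear = 10^(26.69/10) = 466.6594; C/B = log2(1 + SNR_linear) = log2(1 + 466.6594) = 8.8693

8.8693 bits/s/Hz


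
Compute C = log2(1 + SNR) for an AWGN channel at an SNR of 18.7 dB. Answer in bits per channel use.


SNR_linear = 10^(18.7/10) = 74.131; C = log2(1 + SNR_linear) = log2(1 + 74.131) = 6.2313

6.2313 bits/channel use


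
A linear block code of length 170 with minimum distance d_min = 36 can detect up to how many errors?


Detection capability = d_min - 1 = 36 - 1 = 35

35 errors


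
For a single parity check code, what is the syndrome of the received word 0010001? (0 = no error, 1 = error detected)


Syndrome = XOR of all bits = 0 XOR 0 XOR 1 XOR 0 XOR 0 XOR 0 XOR 1 = 0

0


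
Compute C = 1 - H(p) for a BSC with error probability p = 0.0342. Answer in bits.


H(p) = -p*log2(p) - (1-p)*log2(1-p) = -0.0342*log2(0.0342) - 0.9658*log2(0.9658) = 0.166549 + 0.048487 = 0.215. C = 1 - H(p) = 1 - 0.215 = 0.785

0.785 bits


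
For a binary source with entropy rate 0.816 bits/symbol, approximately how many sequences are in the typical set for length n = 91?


log2|A_typical| = nH = 91 * 0.816 = 74.256, so |A_typical| ~ 2^74.256 = 2.256e+22

2.256e+22


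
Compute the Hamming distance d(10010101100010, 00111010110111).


Count differing positions: ^ . ^ . ^ ^ ^ ^ . ^ . ^ . ^ = 9 differences

9


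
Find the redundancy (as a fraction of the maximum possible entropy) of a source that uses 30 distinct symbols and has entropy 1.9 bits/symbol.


H_max = log2(K) = log2(30) = 4.9069 bits/symbol. Redundancy = 1 - H/H_max = 1 - 1.9/4.9069 = 1 - 0.3872 = 0.6128

0.6128


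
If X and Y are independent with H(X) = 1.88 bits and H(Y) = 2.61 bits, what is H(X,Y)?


For independent variables, H(X,Y) = H(X) + H(Y) = 1.88 + 2.61 = 4.49

4.49 bits


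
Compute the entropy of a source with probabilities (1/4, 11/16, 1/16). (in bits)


H = -sum(p_i * log2(p_i)). Terms: -(1/4)*log2(1/4) = 0.500000; -(11/16)*log2(11/16) = 0.371641; -(1/16)*log2(1/16) = 0.250000. H = 0.500000 + 0.371641 + 0.250000 = 1.1216

1.1216 bits


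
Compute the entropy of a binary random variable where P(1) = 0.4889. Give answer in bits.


H = -p*log2(p) - (1-p)*log2(1-p). -0.4889*log2(0.4889) = 0.504735; -0.5111*log2(0.5111) = 0.494910. H = 0.504735 + 0.494910 = 0.9996

0.9996 bits


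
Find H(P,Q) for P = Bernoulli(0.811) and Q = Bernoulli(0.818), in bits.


H(P,Q) = -p*log2(q) - (1-p)*log2(1-q). -0.811*log2(0.818) = 0.235050; -0.189*log2(0.182) = 0.464560. H(P,Q) = 0.235050 + 0.464560 = 0.6996

0.6996 bits


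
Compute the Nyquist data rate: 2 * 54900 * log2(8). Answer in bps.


Rate = 2 * B * log2(M) = 2 * 54900 * 3.0 = 329400.0

329400.0 bps


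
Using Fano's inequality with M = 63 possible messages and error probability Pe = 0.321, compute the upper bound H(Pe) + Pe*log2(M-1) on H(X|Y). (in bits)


H(Pe) = -Pe*log2(Pe) - (1-Pe)*log2(1-Pe) = -0.321*log2(0.321) - 0.679*log2(0.679) = 0.526233 + 0.379233 = 0.9055. Pe*log2(M-1) = 0.321*log2(62) = 1.911297. Bound = H(Pe) + Pe*log2(M-1) = 0.526233 + 0.379233 + 1.911297 = 2.8168

2.8168 bits


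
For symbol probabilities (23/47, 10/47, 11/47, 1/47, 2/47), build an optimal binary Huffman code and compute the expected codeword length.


Huffman construction (repeatedly merge the two least-probable nodes; each merge adds 1 bit to every symbol beneath it): 1/47 + 2/47 = 3/47; 3/47 + 10/47 = 13/47; 11/47 + 13/47 = 24/47; 23/47 + 24/47 = 1. Resulting codeword lengths (in the order the probabilities were given): (1, 3, 2, 4, 4). L_avg = sum(p_i * l_i) = 23/47*1 + 10/47*3 + 11/47*2 + 1/47*4 + 2/47*4 = 87/47 = 1.8511

1.8511 bits


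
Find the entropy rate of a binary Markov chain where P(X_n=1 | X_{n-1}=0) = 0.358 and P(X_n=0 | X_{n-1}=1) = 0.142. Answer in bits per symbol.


Stationary distribution: pi_0 = p10/(p01+p10) = 0.284, pi_1 = 0.716. Entropy rate H' = pi_0*H(p01) + pi_1*H(p10) = 0.284*0.941 + 0.716*0.5895 = 0.6893

0.6893 bits/symbol


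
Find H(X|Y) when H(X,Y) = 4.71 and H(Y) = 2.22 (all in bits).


H(X|Y) = H(X,Y) - H(Y) = 4.71 - 2.22 = 2.49

2.49 bits


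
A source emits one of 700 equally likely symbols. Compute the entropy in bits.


H = log2(n) = log2(700) = 9.4512

9.4512 bits


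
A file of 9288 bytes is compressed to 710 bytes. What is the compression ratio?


Ratio = original / compressed = 9288 / 710 = 13.0817

13.0817


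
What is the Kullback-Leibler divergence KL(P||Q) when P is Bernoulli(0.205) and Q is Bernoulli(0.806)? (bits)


KL = p*log2(p/q) + (1-p)*log2((1-p)/(1-q)) = 0.205*log2(0.205/0.806) + 0.795*log2(0.795/0.194) = 1.2128

1.2128 bits


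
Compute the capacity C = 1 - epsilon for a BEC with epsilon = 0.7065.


C = 1 - epsilon = 1 - 0.7065 = 0.2935

0.2935 bits


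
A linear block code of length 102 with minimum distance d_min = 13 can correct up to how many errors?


Correction capability = floor((d-1)/2) = floor((13-1)/2) = 6

6 errors


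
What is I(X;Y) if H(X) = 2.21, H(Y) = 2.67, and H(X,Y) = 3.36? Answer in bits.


I(X;Y) = H(X) + H(Y) - H(X,Y) = 2.21 + 2.67 - 3.36 = 1.52

1.52 bits


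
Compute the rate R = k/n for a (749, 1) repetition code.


Rate = k/n = 1/749

1/749


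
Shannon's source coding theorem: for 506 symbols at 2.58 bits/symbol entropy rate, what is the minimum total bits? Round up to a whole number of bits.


Minimum bits >= n * H = 506 * 2.58 = 1305.48, rounded up to a whole number of bits = 1306

1306 bits


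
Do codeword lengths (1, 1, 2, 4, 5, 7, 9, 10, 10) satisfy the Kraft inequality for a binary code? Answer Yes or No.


Kraft sum = sum(2^(-l_i)) = 1.3555, need <= 1. Result: violated (a binary prefix-free code with these lengths cannot exist)

No


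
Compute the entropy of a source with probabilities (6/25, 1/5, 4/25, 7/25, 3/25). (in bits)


H = -sum(p_i * log2(p_i)). Terms: -(6/25)*log2(6/25) = 0.494134; -(1/5)*log2(1/5) = 0.464386; -(4/25)*log2(4/25) = 0.423017; -(7/25)*log2(7/25) = 0.514220; -(3/25)*log2(3/25) = 0.367067. H = 0.494134 + 0.464386 + 0.423017 + 0.514220 + 0.367067 = 2.2628

2.2628 bits


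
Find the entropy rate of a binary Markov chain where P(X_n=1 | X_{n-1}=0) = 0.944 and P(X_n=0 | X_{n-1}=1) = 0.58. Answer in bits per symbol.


Stationary distribution: pi_0 = p10/(p01+p10) = 0.3806, pi_1 = 0.6194. Entropy rate H' = pi_0*H(p01) + pi_1*H(p10) = 0.3806*0.3114 + 0.6194*0.9815 = 0.7264

0.7264 bits/symbol


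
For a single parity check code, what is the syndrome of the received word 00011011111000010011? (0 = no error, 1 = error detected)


Syndrome = XOR of all bits = 0 XOR 0 XOR 0 XOR 1 XOR 1 XOR 0 XOR 1 XOR 1 XOR 1 XOR 1 XOR 1 XOR 0 XOR 0 XOR 0 XOR 0 XOR 1 XOR 0 XOR 0 XOR 1 XOR 1 = 0

0


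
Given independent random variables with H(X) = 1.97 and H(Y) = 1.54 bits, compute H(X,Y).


For independent variables, H(X,Y) = H(X) + H(Y) = 1.97 + 1.54 = 3.51

3.51 bits


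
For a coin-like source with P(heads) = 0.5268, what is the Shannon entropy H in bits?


H = -p*log2(p) - (1-p)*log2(1-p). -0.5268*log2(0.5268) = 0.487118; -0.4732*log2(0.4732) = 0.510809. H = 0.487118 + 0.510809 = 0.9979

0.9979 bits


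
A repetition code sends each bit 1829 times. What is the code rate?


Rate = k/n = 1/1829

1/1829


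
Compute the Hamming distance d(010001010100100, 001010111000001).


Count differing positions: . ^ ^ . ^ ^ ^ . ^ ^ . . ^ . ^ = 9 differences

9


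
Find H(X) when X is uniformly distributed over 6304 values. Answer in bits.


H = log2(n) = log2(6304) = 12.6221

12.6221 bits


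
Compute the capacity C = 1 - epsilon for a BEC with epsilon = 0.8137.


C = 1 - epsilon = 1 - 0.8137 = 0.1863

0.1863 bits


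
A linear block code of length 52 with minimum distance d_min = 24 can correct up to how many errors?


Correction capability = floor((d-1)/2) = floor((24-1)/2) = 11

11 errors


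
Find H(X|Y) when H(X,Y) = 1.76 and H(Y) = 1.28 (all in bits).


H(X|Y) = H(X,Y) - H(Y) = 1.76 - 1.28 = 0.48

0.48 bits


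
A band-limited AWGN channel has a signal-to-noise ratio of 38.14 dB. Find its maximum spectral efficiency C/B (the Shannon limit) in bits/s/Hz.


SNR_linear = 10^(38.14/10) = 6516.2839; C/B = log2(1 + SNR_linear) = log2(1 + 6516.2839) = 12.6701

12.6701 bits/s/Hz


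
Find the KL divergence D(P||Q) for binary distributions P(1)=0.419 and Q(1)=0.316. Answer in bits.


KL = p*log2(p/q) + (1-p)*log2((1-p)/(1-q)) = 0.419*log2(0.419/0.316) + 0.581*log2(0.581/0.684) = 0.0337

0.0337 bits


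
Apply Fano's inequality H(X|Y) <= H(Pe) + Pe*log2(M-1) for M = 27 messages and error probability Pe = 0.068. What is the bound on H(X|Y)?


H(Pe) = -Pe*log2(Pe) - (1-Pe)*log2(1-Pe) = -0.068*log2(0.068) - 0.932*log2(0.932) = 0.263726 + 0.094689 = 0.3584. Pe*log2(M-1) = 0.068*log2(26) = 0.319630. Bound = H(Pe) + Pe*log2(M-1) = 0.263726 + 0.094689 + 0.319630 = 0.678

0.678 bits


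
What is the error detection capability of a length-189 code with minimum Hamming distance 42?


Detection capability = d_min - 1 = 42 - 1 = 41

41 errors


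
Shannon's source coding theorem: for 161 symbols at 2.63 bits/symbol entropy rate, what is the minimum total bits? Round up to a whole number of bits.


Minimum bits >= n * H = 161 * 2.63 = 423.43, rounded up to a whole number of bits = 424

424 bits


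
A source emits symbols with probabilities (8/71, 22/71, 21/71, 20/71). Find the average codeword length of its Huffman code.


Huffman construction (repeatedly merge the two least-probable nodes; each merge adds 1 bit to every symbol beneath it): 8/71 + 20/71 = 28/71; 21/71 + 22/71 = 43/71; 28/71 + 43/71 = 1. Resulting codeword lengths (in the order the probabilities were given): (2, 2, 2, 2). L_avg = sum(p_i * l_i) = 8/71*2 + 22/71*2 + 21/71*2 + 20/71*2 = 2

2.0 bits


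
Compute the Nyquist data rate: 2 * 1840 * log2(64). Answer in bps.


Rate = 2 * B * log2(M) = 2 * 1840 * 6.0 = 22080.0

22080.0 bps


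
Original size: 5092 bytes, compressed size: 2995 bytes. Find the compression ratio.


Ratio = original / compressed = 5092 / 2995 = 1.7002

1.7002


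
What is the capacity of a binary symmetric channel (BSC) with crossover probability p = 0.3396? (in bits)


H(p) = -p*log2(p) - (1-p)*log2(1-p) = -0.3396*log2(0.3396) - 0.6604*log2(0.6604) = 0.529128 + 0.395307 = 0.9244. C = 1 - H(p) = 1 - 0.9244 = 0.0756

0.0756 bits


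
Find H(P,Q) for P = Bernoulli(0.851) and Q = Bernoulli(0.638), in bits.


H(P,Q) = -p*log2(q) - (1-p)*log2(1-q). -0.851*log2(0.638) = 0.551764; -0.149*log2(0.362) = 0.218425. H(P,Q) = 0.551764 + 0.218425 = 0.7702

0.7702 bits


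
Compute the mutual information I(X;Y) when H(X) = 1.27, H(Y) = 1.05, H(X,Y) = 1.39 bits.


I(X;Y) = H(X) + H(Y) - H(X,Y) = 1.27 + 1.05 - 1.39 = 0.93

0.93 bits


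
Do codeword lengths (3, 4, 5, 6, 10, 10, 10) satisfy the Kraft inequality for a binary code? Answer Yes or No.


Kraft sum = sum(2^(-l_i)) = 0.2373, need <= 1. Result: satisfied (a binary prefix-free code with these lengths exists)

Yes


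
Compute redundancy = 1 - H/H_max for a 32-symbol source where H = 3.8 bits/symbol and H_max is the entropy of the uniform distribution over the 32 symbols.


H_max = log2(K) = log2(32) = 5.0 bits/symbol. Redundancy = 1 - H/H_max = 1 - 3.8/5.0 = 1 - 0.76 = 0.24

0.24


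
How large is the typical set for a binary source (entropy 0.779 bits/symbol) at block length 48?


log2|A_typical| = nH = 48 * 0.779 = 37.392, so |A_typical| ~ 2^37.392 = 1.803e+11

1.803e+11


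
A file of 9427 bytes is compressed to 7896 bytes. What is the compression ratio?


Ratio = original / compressed = 9427 / 7896 = 1.1939

1.1939


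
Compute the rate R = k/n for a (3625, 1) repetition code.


Rate = k/n = 1/3625

1/3625


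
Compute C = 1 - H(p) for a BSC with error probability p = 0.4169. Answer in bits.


H(p) = -p*log2(p) - (1-p)*log2(1-p) = -0.4169*log2(0.4169) - 0.5831*log2(0.5831) = 0.526222 + 0.453760 = 0.98. C = 1 - H(p) = 1 - 0.98 = 0.02

0.02 bits


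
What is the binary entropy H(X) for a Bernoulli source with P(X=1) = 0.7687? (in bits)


H = -p*log2(p) - (1-p)*log2(1-p). -0.7687*log2(0.7687) = 0.291727; -0.2313*log2(0.2313) = 0.488543. H = 0.291727 + 0.488543 = 0.7803

0.7803 bits


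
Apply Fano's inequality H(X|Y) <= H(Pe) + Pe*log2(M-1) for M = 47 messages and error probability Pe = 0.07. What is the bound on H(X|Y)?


H(Pe) = -Pe*log2(Pe) - (1-Pe)*log2(1-Pe) = -0.07*log2(0.07) - 0.93*log2(0.93) = 0.268555 + 0.097369 = 0.3659. Pe*log2(M-1) = 0.07*log2(46) = 0.386649. Bound = H(Pe) + Pe*log2(M-1) = 0.268555 + 0.097369 + 0.386649 = 0.7526

0.7526 bits


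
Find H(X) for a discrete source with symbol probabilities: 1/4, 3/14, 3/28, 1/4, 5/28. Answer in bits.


H = -sum(p_i * log2(p_i)). Terms: -(1/4)*log2(1/4) = 0.500000; -(3/14)*log2(3/14) = 0.476227; -(3/28)*log2(3/28) = 0.345256; -(1/4)*log2(1/4) = 0.500000; -(5/28)*log2(5/28) = 0.443826. H = 0.500000 + 0.476227 + 0.345256 + 0.500000 + 0.443826 = 2.2653

2.2653 bits


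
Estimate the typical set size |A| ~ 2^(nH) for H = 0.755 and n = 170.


log2|A_typical| = nH = 170 * 0.755 = 128.35, so |A_typical| ~ 2^128.35 = 4.337e+38

4.337e+38


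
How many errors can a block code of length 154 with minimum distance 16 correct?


Correction capability = floor((d-1)/2) = floor((16-1)/2) = 7

7 errors


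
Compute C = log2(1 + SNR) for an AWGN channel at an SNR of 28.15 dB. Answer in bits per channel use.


SNR_linear = 10^(28.15/10) = 653.1306; C = log2(1 + SNR_linear) = log2(1 + 653.1306) = 9.3534

9.3534 bits/channel use


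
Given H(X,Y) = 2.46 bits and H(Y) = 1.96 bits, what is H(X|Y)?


H(X|Y) = H(X,Y) - H(Y) = 2.46 - 1.96 = 0.5

0.5 bits


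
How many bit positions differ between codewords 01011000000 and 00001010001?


Count differing positions: . ^ . ^ . . ^ . . . ^ = 4 differences

4


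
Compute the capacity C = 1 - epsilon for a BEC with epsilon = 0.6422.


C = 1 - epsilon = 1 - 0.6422 = 0.3578

0.3578 bits


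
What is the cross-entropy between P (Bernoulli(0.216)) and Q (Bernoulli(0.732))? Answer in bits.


H(P,Q) = -p*log2(q) - (1-p)*log2(1-q). -0.216*log2(0.732) = 0.097218; -0.784*log2(0.268) = 1.489361. H(P,Q) = 0.097218 + 1.489361 = 1.5866

1.5866 bits


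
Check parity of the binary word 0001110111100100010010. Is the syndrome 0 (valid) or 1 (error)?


Syndrome = XOR of all bits = 0 XOR 0 XOR 0 XOR 1 XOR 1 XOR 1 XOR 0 XOR 1 XOR 1 XOR 1 XOR 1 XOR 0 XOR 0 XOR 1 XOR 0 XOR 0 XOR 0 XOR 1 XOR 0 XOR 0 XOR 1 XOR 0 = 0

0


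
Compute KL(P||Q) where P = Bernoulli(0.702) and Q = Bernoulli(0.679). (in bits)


KL = p*log2(p/q) + (1-p)*log2((1-p)/(1-q)) = 0.702*log2(0.702/0.679) + 0.298*log2(0.298/0.321) = 0.0018

0.0018 bits


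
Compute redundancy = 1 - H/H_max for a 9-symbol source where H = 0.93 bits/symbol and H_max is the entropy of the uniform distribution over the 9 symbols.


H_max = log2(K) = log2(9) = 3.1699 bits/symbol. Redundancy = 1 - H/H_max = 1 - 0.93/3.1699 = 1 - 0.2934 = 0.7066

0.7066


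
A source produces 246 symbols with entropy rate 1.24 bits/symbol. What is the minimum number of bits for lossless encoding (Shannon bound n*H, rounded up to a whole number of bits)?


Minimum bits >= n * H = 246 * 1.24 = 305.04, rounded up to a whole number of bits = 306

306 bits


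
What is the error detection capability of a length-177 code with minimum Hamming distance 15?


Detection capability = d_min - 1 = 15 - 1 = 14

14 errors


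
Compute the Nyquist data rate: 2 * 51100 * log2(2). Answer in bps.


Rate = 2 * B * log2(M) = 2 * 51100 * 1.0 = 102200.0

102200.0 bps


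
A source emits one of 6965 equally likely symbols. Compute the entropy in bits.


H = log2(n) = log2(6965) = 12.7659

12.7659 bits


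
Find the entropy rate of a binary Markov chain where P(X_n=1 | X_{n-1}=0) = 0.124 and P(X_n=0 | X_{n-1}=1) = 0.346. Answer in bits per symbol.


Stationary distribution: pi_0 = p10/(p01+p10) = 0.7362, pi_1 = 0.2638. Entropy rate H' = pi_0*H(p01) + pi_1*H(p10) = 0.7362*0.5408 + 0.2638*0.9304 = 0.6436

0.6436 bits/symbol


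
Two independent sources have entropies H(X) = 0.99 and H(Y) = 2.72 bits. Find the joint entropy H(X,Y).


For independent variables, H(X,Y) = H(X) + H(Y) = 0.99 + 2.72 = 3.71

3.71 bits


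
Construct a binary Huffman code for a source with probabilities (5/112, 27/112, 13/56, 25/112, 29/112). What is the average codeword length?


Huffman construction (repeatedly merge the two least-probable nodes; each merge adds 1 bit to every symbol beneath it): 5/112 + 25/112 = 15/56; 13/56 + 27/112 = 53/112; 29/112 + 15/56 = 59/112; 53/112 + 59/112 = 1. Resulting codeword lengths (in the order the probabilities were given): (3, 2, 2, 3, 2). L_avg = sum(p_i * l_i) = 5/112*3 + 27/112*2 + 13/56*2 + 25/112*3 + 29/112*2 = 127/56 = 2.2679

2.2679 bits


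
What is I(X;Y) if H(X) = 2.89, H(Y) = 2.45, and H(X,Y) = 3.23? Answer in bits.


I(X;Y) = H(X) + H(Y) - H(X,Y) = 2.89 + 2.45 - 3.23 = 2.11

2.11 bits


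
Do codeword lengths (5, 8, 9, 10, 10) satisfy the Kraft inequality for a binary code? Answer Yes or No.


Kraft sum = sum(2^(-l_i)) = 0.0391, need <= 1. Result: satisfied (a binary prefix-free code with these lengths exists)

Yes


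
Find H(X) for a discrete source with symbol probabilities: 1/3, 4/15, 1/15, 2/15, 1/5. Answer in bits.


H = -sum(p_i * log2(p_i)). Terms: -(1/3)*log2(1/3) = 0.528321; -(4/15)*log2(4/15) = 0.508504; -(1/15)*log2(1/15) = 0.260459; -(2/15)*log2(2/15) = 0.387585; -(1/5)*log2(1/5) = 0.464386. H = 0.528321 + 0.508504 + 0.260459 + 0.387585 + 0.464386 = 2.1493

2.1493 bits
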